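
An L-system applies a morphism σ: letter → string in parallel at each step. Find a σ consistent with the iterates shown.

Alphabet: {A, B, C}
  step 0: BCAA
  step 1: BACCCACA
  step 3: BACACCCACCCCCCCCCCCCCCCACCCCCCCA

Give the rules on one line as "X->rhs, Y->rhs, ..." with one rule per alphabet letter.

A->CA, B->BA, C->CC

  step 0 ⇒ step 1: BCAA ⇒ BA·CC·CA·CA
    A ↦ CA
    B ↦ BA
    C ↦ CC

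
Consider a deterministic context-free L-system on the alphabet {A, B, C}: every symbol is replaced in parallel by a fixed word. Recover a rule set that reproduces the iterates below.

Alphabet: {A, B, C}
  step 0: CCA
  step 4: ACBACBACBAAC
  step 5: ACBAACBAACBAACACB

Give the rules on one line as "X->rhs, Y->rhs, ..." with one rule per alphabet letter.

A->AC, B->A, C->B

  step 4 ⇒ step 5: ACBACBACBAAC ⇒ AC·B·A·AC·B·A·AC·B·A·AC·AC·B
    A ↦ AC
    B ↦ A
    C ↦ B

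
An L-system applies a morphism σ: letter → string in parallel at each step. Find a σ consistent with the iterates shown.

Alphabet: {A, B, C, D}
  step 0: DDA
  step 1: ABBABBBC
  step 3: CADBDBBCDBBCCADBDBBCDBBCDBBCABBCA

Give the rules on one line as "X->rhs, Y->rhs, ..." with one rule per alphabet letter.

A->BC, B->CA, C->DB, D->ABB

  step 0 ⇒ step 1: DDA ⇒ ABB·ABB·BC
    A ↦ BC
    D ↦ ABB
    B ↦ CA  (constrained at step 1)
    C ↦ DB  (constrained at step 1)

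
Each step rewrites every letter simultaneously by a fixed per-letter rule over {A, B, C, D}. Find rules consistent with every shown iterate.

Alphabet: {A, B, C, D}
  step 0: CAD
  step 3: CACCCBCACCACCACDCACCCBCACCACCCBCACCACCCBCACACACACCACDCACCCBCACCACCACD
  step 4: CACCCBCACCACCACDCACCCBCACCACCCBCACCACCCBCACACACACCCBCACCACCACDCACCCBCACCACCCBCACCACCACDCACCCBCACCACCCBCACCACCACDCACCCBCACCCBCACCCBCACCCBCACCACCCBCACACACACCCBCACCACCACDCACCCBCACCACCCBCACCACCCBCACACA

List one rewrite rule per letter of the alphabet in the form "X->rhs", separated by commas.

A->CCB, B->D, C->CAC, D->ACA

  step 3 ⇒ step 4: CACCCBCACCACCACDCACCCBCACCACCCBCACCACCCBCACACACACCACDCACCCBCACCACCACD ⇒ CAC·CCB·CAC·CAC·CAC·D·CAC·CCB·CAC·CAC·CCB·CAC·CAC·CCB·CAC·ACA·CAC·CCB·CAC·CAC·CAC·D·CAC·CCB·CAC·CAC·CCB·CAC·CAC·CAC·D·CAC·CCB·CAC·CAC·CCB·CAC·CAC·CAC·D·CAC·CCB·CAC·CCB·CAC·CCB·CAC·CCB·CAC·CAC·CCB·CAC·ACA·CAC·CCB·CAC·CAC·CAC·D·CAC·CCB·CAC·CAC·CCB·CAC·CAC·CCB·CAC·ACA
    A ↦ CCB
    B ↦ D
    C ↦ CAC
    D ↦ ACA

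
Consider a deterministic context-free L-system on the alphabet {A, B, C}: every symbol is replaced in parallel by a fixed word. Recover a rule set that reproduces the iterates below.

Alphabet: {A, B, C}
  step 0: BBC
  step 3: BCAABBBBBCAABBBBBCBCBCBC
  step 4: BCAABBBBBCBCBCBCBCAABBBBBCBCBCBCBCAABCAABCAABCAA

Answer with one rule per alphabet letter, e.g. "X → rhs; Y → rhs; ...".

A->BB, B->BC, C->AA

  step 3 ⇒ step 4: BCAABBBBBCAABBBBBCBCBCBC ⇒ BC·AA·BB·BB·BC·BC·BC·BC·BC·AA·BB·BB·BC·BC·BC·BC·BC·AA·BC·AA·BC·AA·BC·AA
    A ↦ BB
    B ↦ BC
    C ↦ AA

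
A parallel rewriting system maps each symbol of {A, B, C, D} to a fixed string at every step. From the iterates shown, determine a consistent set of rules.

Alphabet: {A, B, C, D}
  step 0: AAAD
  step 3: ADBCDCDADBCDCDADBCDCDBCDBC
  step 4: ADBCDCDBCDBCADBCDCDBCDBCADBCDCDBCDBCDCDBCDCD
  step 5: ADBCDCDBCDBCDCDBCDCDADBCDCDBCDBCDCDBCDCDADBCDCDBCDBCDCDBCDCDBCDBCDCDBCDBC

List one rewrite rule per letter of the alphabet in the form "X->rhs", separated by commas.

  step 4 ⇒ step 5: ADBCDCDBCDBCADBCDCDBCDBCADBCDCDBCDBCDCDBCDCD ⇒ AD·BC·DC·D·BC·D·BC·DC·D·BC·DC·D·AD·BC·DC·D·BC·D·BC·DC·D·BC·DC·D·AD·BC·DC·D·BC·D·BC·DC·D·BC·DC·D·BC·D·BC·DC·D·BC·D·BC
    A ↦ AD
    B ↦ DC
    C ↦ D
    D ↦ BC

A->AD, B->DC, C->D, D->BC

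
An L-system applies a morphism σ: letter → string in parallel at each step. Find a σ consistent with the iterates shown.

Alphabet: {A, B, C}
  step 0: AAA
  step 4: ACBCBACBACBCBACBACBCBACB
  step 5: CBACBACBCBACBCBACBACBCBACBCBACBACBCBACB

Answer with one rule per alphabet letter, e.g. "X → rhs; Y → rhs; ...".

  step 4 ⇒ step 5: ACBCBACBACBCBACBACBCBACB ⇒ CB·A·CB·A·CB·CB·A·CB·CB·A·CB·A·CB·CB·A·CB·CB·A·CB·A·CB·CB·A·CB
    A ↦ CB
    B ↦ CB
    C ↦ A

A->CB, B->CB, C->A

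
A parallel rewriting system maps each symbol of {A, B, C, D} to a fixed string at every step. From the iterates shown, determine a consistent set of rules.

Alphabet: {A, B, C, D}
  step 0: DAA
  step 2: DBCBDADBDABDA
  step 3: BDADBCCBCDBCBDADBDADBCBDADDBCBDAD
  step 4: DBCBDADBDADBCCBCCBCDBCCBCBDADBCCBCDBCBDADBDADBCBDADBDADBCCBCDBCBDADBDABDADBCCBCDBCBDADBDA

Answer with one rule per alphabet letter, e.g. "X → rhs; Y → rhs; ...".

  step 3 ⇒ step 4: BDADBCCBCDBCBDADBDADBCBDADDBCBDAD ⇒ DBC·BDA·D·BDA·DBC·CBC·CBC·DBC·CBC·BDA·DBC·CBC·DBC·BDA·D·BDA·DBC·BDA·D·BDA·DBC·CBC·DBC·BDA·D·BDA·BDA·DBC·CBC·DBC·BDA·D·BDA
    A ↦ D
    B ↦ DBC
    C ↦ CBC
    D ↦ BDA

A->D, B->DBC, C->CBC, D->BDA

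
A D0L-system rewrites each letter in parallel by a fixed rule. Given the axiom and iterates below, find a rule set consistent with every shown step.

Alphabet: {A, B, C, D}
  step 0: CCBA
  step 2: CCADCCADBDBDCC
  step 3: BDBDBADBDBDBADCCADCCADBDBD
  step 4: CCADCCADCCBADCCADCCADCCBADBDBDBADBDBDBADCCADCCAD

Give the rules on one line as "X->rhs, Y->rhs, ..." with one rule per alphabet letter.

A->B, B->CC, C->BD, D->AD

  step 3 ⇒ step 4: BDBDBADBDBDBADCCADCCADBDBD ⇒ CC·AD·CC·AD·CC·B·AD·CC·AD·CC·AD·CC·B·AD·BD·BD·B·AD·BD·BD·B·AD·CC·AD·CC·AD
    A ↦ B
    B ↦ CC
    C ↦ BD
    D ↦ AD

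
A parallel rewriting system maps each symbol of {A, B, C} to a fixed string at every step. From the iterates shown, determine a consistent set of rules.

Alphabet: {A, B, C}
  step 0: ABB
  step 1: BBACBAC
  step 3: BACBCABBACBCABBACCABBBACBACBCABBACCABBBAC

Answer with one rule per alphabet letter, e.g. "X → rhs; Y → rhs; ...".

  step 0 ⇒ step 1: ABB ⇒ B·BAC·BAC
    A ↦ B
    B ↦ BAC
    C ↦ CAB  (constrained at step 1)

A->B, B->BAC, C->CAB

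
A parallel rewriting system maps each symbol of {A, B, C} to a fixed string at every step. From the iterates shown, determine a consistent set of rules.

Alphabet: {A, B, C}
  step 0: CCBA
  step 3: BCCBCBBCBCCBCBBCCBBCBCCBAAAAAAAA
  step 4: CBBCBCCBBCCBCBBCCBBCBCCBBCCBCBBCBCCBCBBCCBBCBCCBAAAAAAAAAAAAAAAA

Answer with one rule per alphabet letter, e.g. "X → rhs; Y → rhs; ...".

  step 3 ⇒ step 4: BCCBCBBCBCCBCBBCCBBCBCCBAAAAAAAA ⇒ CB·BC·BC·CB·BC·CB·CB·BC·CB·BC·BC·CB·BC·CB·CB·BC·BC·CB·CB·BC·CB·BC·BC·CB·AA·AA·AA·AA·AA·AA·AA·AA
    A ↦ AA
    B ↦ CB
    C ↦ BC

A->AA, B->CB, C->BC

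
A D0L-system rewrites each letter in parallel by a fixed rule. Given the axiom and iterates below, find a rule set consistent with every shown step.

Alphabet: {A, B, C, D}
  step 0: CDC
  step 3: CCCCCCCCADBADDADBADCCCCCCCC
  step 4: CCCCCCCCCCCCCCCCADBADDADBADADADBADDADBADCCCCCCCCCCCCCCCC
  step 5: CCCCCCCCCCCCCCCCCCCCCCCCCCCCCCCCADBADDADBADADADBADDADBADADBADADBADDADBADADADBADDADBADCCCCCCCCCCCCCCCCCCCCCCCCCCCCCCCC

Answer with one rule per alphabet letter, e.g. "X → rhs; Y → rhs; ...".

A->ADB, B->D, C->CC, D->AD

  step 4 ⇒ step 5: CCCCCCCCCCCCCCCCADBADDADBADADADBADDADBADCCCCCCCCCCCCCCCC ⇒ CC·CC·CC·CC·CC·CC·CC·CC·CC·CC·CC·CC·CC·CC·CC·CC·ADB·AD·D·ADB·AD·AD·ADB·AD·D·ADB·AD·ADB·AD·ADB·AD·D·ADB·AD·AD·ADB·AD·D·ADB·AD·CC·CC·CC·CC·CC·CC·CC·CC·CC·CC·CC·CC·CC·CC·CC·CC
    A ↦ ADB
    B ↦ D
    C ↦ CC
    D ↦ AD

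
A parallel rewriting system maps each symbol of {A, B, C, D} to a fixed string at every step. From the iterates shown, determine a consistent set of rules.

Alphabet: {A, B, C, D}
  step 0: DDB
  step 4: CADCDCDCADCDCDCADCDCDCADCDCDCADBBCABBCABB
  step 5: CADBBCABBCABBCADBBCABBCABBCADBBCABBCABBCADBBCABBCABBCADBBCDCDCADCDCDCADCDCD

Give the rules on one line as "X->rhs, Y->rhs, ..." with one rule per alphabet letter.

A->D, B->CD, C->CA, D->BB

  step 4 ⇒ step 5: CADCDCDCADCDCDCADCDCDCADCDCDCADBBCABBCABB ⇒ CA·D·BB·CA·BB·CA·BB·CA·D·BB·CA·BB·CA·BB·CA·D·BB·CA·BB·CA·BB·CA·D·BB·CA·BB·CA·BB·CA·D·BB·CD·CD·CA·D·CD·CD·CA·D·CD·CD
    A ↦ D
    B ↦ CD
    C ↦ CA
    D ↦ BB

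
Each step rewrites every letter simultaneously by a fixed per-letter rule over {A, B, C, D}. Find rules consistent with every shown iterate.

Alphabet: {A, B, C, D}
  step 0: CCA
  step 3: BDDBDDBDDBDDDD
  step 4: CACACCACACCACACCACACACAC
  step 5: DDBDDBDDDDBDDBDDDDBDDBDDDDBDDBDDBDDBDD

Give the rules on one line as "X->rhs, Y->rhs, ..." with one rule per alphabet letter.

  step 4 ⇒ step 5: CACACCACACCACACCACACACAC ⇒ DD·B·DD·B·DD·DD·B·DD·B·DD·DD·B·DD·B·DD·DD·B·DD·B·DD·B·DD·B·DD
    A ↦ B
    C ↦ DD
  step 3 ⇒ step 4: BDDBDDBDDBDDDD ⇒ C·AC·AC·C·AC·AC·C·AC·AC·C·AC·AC·AC·AC
    B ↦ C
  step 3 ⇒ step 4: BDDBDDBDDBDDDD ⇒ C·AC·AC·C·AC·AC·C·AC·AC·C·AC·AC·AC·AC
    D ↦ AC

A->B, B->C, C->DD, D->AC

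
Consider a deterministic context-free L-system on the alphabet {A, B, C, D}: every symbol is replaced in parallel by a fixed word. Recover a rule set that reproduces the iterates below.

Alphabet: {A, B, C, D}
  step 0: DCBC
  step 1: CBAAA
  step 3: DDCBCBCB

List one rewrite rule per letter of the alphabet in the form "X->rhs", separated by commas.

A->D, B->A, C->A, D->CB

  step 0 ⇒ step 1: DCBC ⇒ CB·A·A·A
    B ↦ A
    C ↦ A
    D ↦ CB
    A ↦ D  (constrained at step 1)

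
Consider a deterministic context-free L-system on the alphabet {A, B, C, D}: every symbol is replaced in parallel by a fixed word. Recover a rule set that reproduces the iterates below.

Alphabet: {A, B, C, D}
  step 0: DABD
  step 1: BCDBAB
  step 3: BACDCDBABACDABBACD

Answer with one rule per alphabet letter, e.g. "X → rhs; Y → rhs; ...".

A->CD, B->BA, C->A, D->B

  step 0 ⇒ step 1: DABD ⇒ B·CD·BA·B
    A ↦ CD
    B ↦ BA
    D ↦ B
    C ↦ A  (constrained at step 1)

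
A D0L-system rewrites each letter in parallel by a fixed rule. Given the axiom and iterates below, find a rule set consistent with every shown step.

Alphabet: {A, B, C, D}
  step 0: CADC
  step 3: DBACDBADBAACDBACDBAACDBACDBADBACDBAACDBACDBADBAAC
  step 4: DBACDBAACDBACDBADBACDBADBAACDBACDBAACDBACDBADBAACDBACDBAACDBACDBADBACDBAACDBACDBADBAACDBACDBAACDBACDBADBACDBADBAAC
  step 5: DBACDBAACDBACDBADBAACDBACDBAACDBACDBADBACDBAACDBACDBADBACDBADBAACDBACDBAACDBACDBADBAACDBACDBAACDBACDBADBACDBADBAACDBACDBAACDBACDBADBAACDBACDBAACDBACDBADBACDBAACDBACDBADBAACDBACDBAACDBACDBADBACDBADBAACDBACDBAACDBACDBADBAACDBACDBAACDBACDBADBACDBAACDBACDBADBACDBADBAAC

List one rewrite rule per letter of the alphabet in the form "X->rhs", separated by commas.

A->DBA, B->AC, C->AC, D->DB

  step 4 ⇒ step 5: DBACDBAACDBACDBADBACDBADBAACDBACDBAACDBACDBADBAACDBACDBAACDBACDBADBACDBAACDBACDBADBAACDBACDBAACDBACDBADBACDBADBAAC ⇒ DB·AC·DBA·AC·DB·AC·DBA·DBA·AC·DB·AC·DBA·AC·DB·AC·DBA·DB·AC·DBA·AC·DB·AC·DBA·DB·AC·DBA·DBA·AC·DB·AC·DBA·AC·DB·AC·DBA·DBA·AC·DB·AC·DBA·AC·DB·AC·DBA·DB·AC·DBA·DBA·AC·DB·AC·DBA·AC·DB·AC·DBA·DBA·AC·DB·AC·DBA·AC·DB·AC·DBA·DB·AC·DBA·AC·DB·AC·DBA·DBA·AC·DB·AC·DBA·AC·DB·AC·DBA·DB·AC·DBA·DBA·AC·DB·AC·DBA·AC·DB·AC·DBA·DBA·AC·DB·AC·DBA·AC·DB·AC·DBA·DB·AC·DBA·AC·DB·AC·DBA·DB·AC·DBA·DBA·AC
    A ↦ DBA
    B ↦ AC
    C ↦ AC
    D ↦ DB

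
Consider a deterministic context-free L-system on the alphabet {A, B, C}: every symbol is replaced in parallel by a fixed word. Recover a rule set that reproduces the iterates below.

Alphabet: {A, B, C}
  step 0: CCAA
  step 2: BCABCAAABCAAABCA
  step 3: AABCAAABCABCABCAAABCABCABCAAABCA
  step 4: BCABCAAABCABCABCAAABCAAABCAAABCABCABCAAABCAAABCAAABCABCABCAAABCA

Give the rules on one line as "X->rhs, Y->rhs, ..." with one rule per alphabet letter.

  step 3 ⇒ step 4: AABCAAABCABCABCAAABCABCABCAAABCA ⇒ BCA·BCA·A·A·BCA·BCA·BCA·A·A·BCA·A·A·BCA·A·A·BCA·BCA·BCA·A·A·BCA·A·A·BCA·A·A·BCA·BCA·BCA·A·A·BCA
    A ↦ BCA
    B ↦ A
    C ↦ A

A->BCA, B->A, C->A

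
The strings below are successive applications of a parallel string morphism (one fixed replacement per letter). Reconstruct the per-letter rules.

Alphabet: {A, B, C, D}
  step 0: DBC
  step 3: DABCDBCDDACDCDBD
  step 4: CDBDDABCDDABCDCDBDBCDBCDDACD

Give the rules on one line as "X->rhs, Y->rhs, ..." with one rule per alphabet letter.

  step 3 ⇒ step 4: DABCDBCDDACDCDBD ⇒ CD·BD·DA·B·CD·DA·B·CD·CD·BD·B·CD·B·CD·DA·CD
    A ↦ BD
    B ↦ DA
    C ↦ B
    D ↦ CD

A->BD, B->DA, C->B, D->CD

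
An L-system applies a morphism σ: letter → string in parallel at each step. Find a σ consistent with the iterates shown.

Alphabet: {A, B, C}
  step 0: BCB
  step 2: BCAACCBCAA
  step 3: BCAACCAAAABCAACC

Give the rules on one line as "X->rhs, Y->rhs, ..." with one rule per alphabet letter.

  step 2 ⇒ step 3: BCAACCBCAA ⇒ BC·AA·C·C·AA·AA·BC·AA·C·C
    A ↦ C
    B ↦ BC
    C ↦ AA

A->C, B->BC, C->AA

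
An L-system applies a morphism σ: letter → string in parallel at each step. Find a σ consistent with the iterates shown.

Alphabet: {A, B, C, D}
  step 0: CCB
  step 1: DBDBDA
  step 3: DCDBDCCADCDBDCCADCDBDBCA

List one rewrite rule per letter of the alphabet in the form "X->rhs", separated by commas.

  step 0 ⇒ step 1: CCB ⇒ DB·DB·DA
    B ↦ DA
    C ↦ DB
    A ↦ CA  (constrained at step 1)
    D ↦ DC  (constrained at step 1)

A->CA, B->DA, C->DB, D->DC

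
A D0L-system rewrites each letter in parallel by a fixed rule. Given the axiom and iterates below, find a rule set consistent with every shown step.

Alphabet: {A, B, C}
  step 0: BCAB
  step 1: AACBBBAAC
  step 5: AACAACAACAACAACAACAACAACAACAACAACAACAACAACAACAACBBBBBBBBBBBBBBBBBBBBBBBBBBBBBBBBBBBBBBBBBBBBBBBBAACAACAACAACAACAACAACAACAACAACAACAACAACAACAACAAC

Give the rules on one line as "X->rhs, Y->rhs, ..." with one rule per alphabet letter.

A->B, B->AAC, C->BB

  step 0 ⇒ step 1: BCAB ⇒ AAC·BB·B·AAC
    A ↦ B
    B ↦ AAC
    C ↦ BB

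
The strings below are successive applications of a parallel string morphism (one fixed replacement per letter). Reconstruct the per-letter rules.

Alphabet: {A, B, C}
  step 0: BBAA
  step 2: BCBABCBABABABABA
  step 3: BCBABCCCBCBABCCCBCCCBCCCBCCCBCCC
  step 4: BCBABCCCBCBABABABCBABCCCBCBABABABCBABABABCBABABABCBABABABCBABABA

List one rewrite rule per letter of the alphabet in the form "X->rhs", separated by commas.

A->CC, B->BC, C->BA

  step 3 ⇒ step 4: BCBABCCCBCBABCCCBCCCBCCCBCCCBCCC ⇒ BC·BA·BC·CC·BC·BA·BA·BA·BC·BA·BC·CC·BC·BA·BA·BA·BC·BA·BA·BA·BC·BA·BA·BA·BC·BA·BA·BA·BC·BA·BA·BA
    A ↦ CC
    B ↦ BC
    C ↦ BA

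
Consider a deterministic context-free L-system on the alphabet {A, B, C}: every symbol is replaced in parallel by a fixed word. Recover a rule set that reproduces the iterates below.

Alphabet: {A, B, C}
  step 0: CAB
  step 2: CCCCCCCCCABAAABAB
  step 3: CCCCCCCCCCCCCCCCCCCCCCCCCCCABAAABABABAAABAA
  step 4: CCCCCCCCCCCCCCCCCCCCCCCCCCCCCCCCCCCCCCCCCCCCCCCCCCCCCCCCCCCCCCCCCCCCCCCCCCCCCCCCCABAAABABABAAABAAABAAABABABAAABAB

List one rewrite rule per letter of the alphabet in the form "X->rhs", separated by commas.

A->AB, B->AA, C->CCC

  step 3 ⇒ step 4: CCCCCCCCCCCCCCCCCCCCCCCCCCCABAAABABABAAABAA ⇒ CCC·CCC·CCC·CCC·CCC·CCC·CCC·CCC·CCC·CCC·CCC·CCC·CCC·CCC·CCC·CCC·CCC·CCC·CCC·CCC·CCC·CCC·CCC·CCC·CCC·CCC·CCC·AB·AA·AB·AB·AB·AA·AB·AA·AB·AA·AB·AB·AB·AA·AB·AB
    A ↦ AB
    B ↦ AA
    C ↦ CCC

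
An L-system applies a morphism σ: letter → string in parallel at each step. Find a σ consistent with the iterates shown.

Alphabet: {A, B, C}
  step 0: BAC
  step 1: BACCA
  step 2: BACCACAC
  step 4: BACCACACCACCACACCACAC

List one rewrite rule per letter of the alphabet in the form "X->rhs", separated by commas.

  step 1 ⇒ step 2: BACCA ⇒ BA·C·CA·CA·C
    A ↦ C
    B ↦ BA
    C ↦ CA

A->C, B->BA, C->CA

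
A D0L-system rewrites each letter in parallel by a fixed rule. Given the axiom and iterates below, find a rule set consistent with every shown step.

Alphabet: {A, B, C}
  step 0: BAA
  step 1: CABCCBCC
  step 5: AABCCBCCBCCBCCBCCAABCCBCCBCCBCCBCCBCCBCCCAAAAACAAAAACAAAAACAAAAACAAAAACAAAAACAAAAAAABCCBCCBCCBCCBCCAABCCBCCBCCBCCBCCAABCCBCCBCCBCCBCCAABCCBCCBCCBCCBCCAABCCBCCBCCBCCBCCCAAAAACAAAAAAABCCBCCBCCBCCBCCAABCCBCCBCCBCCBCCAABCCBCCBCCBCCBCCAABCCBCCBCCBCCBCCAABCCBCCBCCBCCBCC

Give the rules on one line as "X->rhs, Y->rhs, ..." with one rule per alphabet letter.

A->BCC, B->CA, C->AA

  step 0 ⇒ step 1: BAA ⇒ CA·BCC·BCC
    A ↦ BCC
    B ↦ CA
    C ↦ AA  (constrained at step 1)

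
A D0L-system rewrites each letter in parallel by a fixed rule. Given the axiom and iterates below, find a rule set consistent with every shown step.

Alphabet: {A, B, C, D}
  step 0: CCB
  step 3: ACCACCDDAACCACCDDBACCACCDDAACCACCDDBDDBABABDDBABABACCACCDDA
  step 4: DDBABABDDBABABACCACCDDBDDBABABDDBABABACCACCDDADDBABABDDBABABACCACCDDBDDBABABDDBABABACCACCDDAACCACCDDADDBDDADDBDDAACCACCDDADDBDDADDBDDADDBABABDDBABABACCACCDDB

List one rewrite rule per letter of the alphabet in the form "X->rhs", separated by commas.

A->DDB, B->DDA, C->AB, D->ACC

  step 3 ⇒ step 4: ACCACCDDAACCACCDDBACCACCDDAACCACCDDBDDBABABDDBABABACCACCDDA ⇒ DDB·AB·AB·DDB·AB·AB·ACC·ACC·DDB·DDB·AB·AB·DDB·AB·AB·ACC·ACC·DDA·DDB·AB·AB·DDB·AB·AB·ACC·ACC·DDB·DDB·AB·AB·DDB·AB·AB·ACC·ACC·DDA·ACC·ACC·DDA·DDB·DDA·DDB·DDA·ACC·ACC·DDA·DDB·DDA·DDB·DDA·DDB·AB·AB·DDB·AB·AB·ACC·ACC·DDB
    A ↦ DDB
    B ↦ DDA
    C ↦ AB
    D ↦ ACC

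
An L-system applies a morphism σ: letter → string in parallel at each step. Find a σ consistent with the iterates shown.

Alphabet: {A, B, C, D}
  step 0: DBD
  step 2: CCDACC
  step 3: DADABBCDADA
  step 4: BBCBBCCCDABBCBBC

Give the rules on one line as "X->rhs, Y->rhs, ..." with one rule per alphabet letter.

  step 3 ⇒ step 4: DADABBCDADA ⇒ BB·C·BB·C·C·C·DA·BB·C·BB·C
    A ↦ C
    B ↦ C
    C ↦ DA
    D ↦ BB

A->C, B->C, C->DA, D->BB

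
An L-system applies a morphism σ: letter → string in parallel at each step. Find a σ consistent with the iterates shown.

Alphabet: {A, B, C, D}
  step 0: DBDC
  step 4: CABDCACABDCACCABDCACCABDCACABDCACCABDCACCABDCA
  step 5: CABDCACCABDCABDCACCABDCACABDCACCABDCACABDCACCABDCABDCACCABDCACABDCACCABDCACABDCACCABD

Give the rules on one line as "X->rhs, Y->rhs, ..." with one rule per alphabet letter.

A->BD, B->C, C->CA, D->AC

  step 4 ⇒ step 5: CABDCACABDCACCABDCACCABDCACABDCACCABDCACCABDCA ⇒ CA·BD·C·AC·CA·BD·CA·BD·C·AC·CA·BD·CA·CA·BD·C·AC·CA·BD·CA·CA·BD·C·AC·CA·BD·CA·BD·C·AC·CA·BD·CA·CA·BD·C·AC·CA·BD·CA·CA·BD·C·AC·CA·BD
    A ↦ BD
    B ↦ C
    C ↦ CA
    D ↦ AC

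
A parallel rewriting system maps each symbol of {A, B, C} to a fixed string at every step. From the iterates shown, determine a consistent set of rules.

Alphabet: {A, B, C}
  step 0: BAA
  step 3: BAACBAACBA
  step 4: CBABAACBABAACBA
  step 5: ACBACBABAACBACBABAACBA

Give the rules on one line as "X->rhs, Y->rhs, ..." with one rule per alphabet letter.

  step 4 ⇒ step 5: CBABAACBABAACBA ⇒ A·C·BA·C·BA·BA·A·C·BA·C·BA·BA·A·C·BA
    A ↦ BA
    B ↦ C
    C ↦ A

A->BA, B->C, C->A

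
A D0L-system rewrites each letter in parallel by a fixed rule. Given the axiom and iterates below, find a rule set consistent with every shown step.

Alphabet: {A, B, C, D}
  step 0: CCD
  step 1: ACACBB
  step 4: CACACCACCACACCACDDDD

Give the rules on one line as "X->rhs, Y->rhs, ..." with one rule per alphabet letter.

A->C, B->D, C->AC, D->BB

  step 0 ⇒ step 1: CCD ⇒ AC·AC·BB
    C ↦ AC
    D ↦ BB
    A ↦ C  (constrained at step 1)
    B ↦ D  (constrained at step 1)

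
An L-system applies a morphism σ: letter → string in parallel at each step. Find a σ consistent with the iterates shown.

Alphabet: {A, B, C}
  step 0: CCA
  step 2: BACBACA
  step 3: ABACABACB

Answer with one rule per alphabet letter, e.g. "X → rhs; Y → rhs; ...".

  step 2 ⇒ step 3: BACBACA ⇒ A·B·AC·A·B·AC·B
    A ↦ B
    B ↦ A
    C ↦ AC

A->B, B->A, C->AC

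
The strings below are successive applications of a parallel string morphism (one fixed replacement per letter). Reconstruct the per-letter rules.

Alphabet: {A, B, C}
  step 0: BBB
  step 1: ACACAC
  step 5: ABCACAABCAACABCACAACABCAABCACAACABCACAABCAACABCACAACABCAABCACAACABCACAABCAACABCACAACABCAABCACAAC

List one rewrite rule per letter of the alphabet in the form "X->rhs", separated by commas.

A->CA, B->AC, C->AB

  step 0 ⇒ step 1: BBB ⇒ AC·AC·AC
    B ↦ AC
    A ↦ CA  (constrained at step 1)
    C ↦ AB  (constrained at step 1)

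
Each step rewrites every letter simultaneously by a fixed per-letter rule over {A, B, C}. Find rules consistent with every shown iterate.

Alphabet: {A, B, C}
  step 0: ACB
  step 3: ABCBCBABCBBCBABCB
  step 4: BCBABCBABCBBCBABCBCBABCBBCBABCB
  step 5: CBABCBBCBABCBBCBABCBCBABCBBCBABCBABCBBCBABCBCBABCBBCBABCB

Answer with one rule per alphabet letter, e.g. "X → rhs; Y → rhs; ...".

  step 4 ⇒ step 5: BCBABCBABCBBCBABCBCBABCBBCBABCB ⇒ CB·AB·CB·B·CB·AB·CB·B·CB·AB·CB·CB·AB·CB·B·CB·AB·CB·AB·CB·B·CB·AB·CB·CB·AB·CB·B·CB·AB·CB
    A ↦ B
    B ↦ CB
    C ↦ AB

A->B, B->CB, C->AB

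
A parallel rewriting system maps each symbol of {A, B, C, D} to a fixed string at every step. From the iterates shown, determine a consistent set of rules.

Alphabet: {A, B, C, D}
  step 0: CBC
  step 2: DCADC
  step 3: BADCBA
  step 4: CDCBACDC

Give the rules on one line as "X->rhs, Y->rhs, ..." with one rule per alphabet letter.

A->DC, B->C, C->A, D->B

  step 3 ⇒ step 4: BADCBA ⇒ C·DC·B·A·C·DC
    A ↦ DC
    B ↦ C
    C ↦ A
    D ↦ B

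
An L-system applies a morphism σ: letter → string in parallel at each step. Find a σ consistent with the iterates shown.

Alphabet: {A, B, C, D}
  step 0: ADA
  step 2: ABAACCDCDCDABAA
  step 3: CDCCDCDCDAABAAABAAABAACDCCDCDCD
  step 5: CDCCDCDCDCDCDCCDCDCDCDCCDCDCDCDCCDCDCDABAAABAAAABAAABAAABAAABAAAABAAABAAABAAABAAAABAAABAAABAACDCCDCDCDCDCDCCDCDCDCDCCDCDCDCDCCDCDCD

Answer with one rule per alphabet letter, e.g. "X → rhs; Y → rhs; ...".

A->CD, B->CCD, C->A, D->BAA

  step 2 ⇒ step 3: ABAACCDCDCDABAA ⇒ CD·CCD·CD·CD·A·A·BAA·A·BAA·A·BAA·CD·CCD·CD·CD
    A ↦ CD
    B ↦ CCD
    C ↦ A
    D ↦ BAA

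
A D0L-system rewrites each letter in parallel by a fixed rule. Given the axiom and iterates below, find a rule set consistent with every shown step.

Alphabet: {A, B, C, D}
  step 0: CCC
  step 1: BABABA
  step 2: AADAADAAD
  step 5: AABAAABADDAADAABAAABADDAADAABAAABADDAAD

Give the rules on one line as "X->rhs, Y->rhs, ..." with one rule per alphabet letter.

  step 1 ⇒ step 2: BABABA ⇒ AA·D·AA·D·AA·D
    A ↦ D
    B ↦ AA
  step 0 ⇒ step 1: CCC ⇒ BA·BA·BA
    C ↦ BA
    D ↦ BC  (constrained at step 2)

A->D, B->AA, C->BA, D->BC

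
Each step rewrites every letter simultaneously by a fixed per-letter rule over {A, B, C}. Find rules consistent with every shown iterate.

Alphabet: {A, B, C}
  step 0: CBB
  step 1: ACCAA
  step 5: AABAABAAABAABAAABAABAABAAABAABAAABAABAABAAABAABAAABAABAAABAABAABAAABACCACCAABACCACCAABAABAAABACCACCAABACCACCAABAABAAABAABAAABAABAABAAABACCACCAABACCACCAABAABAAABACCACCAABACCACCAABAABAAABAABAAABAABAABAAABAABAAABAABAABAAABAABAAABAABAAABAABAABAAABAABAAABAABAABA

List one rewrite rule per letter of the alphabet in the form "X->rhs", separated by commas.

  step 0 ⇒ step 1: CBB ⇒ ACC·A·A
    B ↦ A
    C ↦ ACC
    A ↦ AAB  (constrained at step 1)

A->AAB, B->A, C->ACC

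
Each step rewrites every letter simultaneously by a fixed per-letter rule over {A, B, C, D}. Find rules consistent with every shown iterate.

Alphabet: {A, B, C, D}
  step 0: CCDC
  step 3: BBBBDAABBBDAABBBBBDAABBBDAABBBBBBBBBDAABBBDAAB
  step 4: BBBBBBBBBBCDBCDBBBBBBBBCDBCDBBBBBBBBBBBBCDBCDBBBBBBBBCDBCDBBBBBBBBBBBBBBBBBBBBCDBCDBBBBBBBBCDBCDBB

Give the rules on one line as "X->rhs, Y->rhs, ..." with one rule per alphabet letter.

  step 3 ⇒ step 4: BBBBDAABBBDAABBBBBDAABBBDAABBBBBBBBBDAABBBDAAB ⇒ BB·BB·BB·BB·B·BCD·BCD·BB·BB·BB·B·BCD·BCD·BB·BB·BB·BB·BB·B·BCD·BCD·BB·BB·BB·B·BCD·BCD·BB·BB·BB·BB·BB·BB·BB·BB·BB·B·BCD·BCD·BB·BB·BB·B·BCD·BCD·BB
    A ↦ BCD
    B ↦ BB
    D ↦ B
    C ↦ DAA  (constrained at step 0)

A->BCD, B->BB, C->DAA, D->B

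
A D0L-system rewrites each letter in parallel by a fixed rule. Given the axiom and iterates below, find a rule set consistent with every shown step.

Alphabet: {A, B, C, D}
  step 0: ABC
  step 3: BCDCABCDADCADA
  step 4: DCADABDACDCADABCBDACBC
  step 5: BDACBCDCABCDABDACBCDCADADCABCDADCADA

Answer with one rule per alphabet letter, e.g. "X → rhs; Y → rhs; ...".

A->C, B->DCA, C->DA, D->B

  step 4 ⇒ step 5: DCADABDACDCADABCBDACBC ⇒ B·DA·C·B·C·DCA·B·C·DA·B·DA·C·B·C·DCA·DA·DCA·B·C·DA·DCA·DA
    A ↦ C
    B ↦ DCA
    C ↦ DA
    D ↦ B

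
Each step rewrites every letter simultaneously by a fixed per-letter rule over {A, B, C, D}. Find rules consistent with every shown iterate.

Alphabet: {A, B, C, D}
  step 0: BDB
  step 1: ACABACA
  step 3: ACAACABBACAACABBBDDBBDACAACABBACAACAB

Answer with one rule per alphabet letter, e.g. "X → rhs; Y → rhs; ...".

A->BBD, B->ACA, C->D, D->B

  step 0 ⇒ step 1: BDB ⇒ ACA·B·ACA
    B ↦ ACA
    D ↦ B
    A ↦ BBD  (constrained at step 1)
    C ↦ D  (constrained at step 1)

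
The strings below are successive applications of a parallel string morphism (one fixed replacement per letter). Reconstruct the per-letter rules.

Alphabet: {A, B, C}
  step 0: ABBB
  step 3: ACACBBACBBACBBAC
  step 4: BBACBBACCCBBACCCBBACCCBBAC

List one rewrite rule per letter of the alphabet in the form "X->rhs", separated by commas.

A->BB, B->C, C->AC

  step 3 ⇒ step 4: ACACBBACBBACBBAC ⇒ BB·AC·BB·AC·C·C·BB·AC·C·C·BB·AC·C·C·BB·AC
    A ↦ BB
    B ↦ C
    C ↦ AC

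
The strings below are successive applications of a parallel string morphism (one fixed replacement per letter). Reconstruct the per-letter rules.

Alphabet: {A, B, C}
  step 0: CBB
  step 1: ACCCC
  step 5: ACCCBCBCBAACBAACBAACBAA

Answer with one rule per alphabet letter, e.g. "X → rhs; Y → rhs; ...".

A->CB, B->CC, C->A

  step 0 ⇒ step 1: CBB ⇒ A·CC·CC
    B ↦ CC
    C ↦ A
    A ↦ CB  (constrained at step 1)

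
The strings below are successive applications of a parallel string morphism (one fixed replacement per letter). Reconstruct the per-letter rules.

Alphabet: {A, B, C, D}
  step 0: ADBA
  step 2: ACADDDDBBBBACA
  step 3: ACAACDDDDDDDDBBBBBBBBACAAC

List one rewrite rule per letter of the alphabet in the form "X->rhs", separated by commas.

  step 2 ⇒ step 3: ACADDDDBBBBACA ⇒ AC·A·AC·DD·DD·DD·DD·BB·BB·BB·BB·AC·A·AC
    A ↦ AC
    B ↦ BB
    C ↦ A
    D ↦ DD

A->AC, B->BB, C->A, D->DD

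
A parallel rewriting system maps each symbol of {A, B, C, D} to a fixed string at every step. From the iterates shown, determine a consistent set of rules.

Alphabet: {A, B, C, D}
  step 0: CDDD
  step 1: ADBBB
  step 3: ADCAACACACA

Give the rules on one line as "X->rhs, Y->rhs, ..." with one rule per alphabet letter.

  step 0 ⇒ step 1: CDDD ⇒ AD·B·B·B
    C ↦ AD
    D ↦ B
    A ↦ CA  (constrained at step 1)
    B ↦ A  (constrained at step 1)

A->CA, B->A, C->AD, D->B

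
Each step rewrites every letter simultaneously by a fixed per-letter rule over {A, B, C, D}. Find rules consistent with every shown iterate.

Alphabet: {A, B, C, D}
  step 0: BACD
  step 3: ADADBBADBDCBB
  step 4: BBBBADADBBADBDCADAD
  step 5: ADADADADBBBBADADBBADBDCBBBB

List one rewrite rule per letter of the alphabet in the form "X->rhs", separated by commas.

  step 4 ⇒ step 5: BBBBADADBBADBDCADAD ⇒ AD·AD·AD·AD·B·B·B·B·AD·AD·B·B·AD·B·DC·B·B·B·B
    A ↦ B
    B ↦ AD
    C ↦ DC
    D ↦ B

A->B, B->AD, C->DC, D->B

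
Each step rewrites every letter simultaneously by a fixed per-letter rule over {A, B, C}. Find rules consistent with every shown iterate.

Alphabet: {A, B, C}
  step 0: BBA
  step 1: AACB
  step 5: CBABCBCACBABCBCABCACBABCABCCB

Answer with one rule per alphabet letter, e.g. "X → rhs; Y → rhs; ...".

A->CB, B->A, C->BC

  step 0 ⇒ step 1: BBA ⇒ A·A·CB
    A ↦ CB
    B ↦ A
    C ↦ BC  (constrained at step 1)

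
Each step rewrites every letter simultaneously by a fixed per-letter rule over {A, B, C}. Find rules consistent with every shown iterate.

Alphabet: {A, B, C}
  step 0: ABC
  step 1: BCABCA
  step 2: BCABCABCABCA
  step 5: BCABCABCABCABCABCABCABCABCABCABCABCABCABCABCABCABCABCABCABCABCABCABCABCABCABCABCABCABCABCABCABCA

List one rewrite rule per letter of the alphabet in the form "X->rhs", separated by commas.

  step 1 ⇒ step 2: BCABCA ⇒ BC·A·BCA·BC·A·BCA
    A ↦ BCA
    B ↦ BC
    C ↦ A

A->BCA, B->BC, C->A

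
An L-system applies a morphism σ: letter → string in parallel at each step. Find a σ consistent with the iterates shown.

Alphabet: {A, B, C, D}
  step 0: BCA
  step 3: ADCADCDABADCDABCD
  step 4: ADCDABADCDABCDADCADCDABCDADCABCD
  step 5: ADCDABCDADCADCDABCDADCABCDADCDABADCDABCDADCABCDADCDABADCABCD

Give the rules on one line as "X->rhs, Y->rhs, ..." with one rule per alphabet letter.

A->AD, B->C, C->AB, D->CD

  step 4 ⇒ step 5: ADCDABADCDABCDADCADCDABCDADCABCD ⇒ AD·CD·AB·CD·AD·C·AD·CD·AB·CD·AD·C·AB·CD·AD·CD·AB·AD·CD·AB·CD·AD·C·AB·CD·AD·CD·AB·AD·C·AB·CD
    A ↦ AD
    B ↦ C
    C ↦ AB
    D ↦ CD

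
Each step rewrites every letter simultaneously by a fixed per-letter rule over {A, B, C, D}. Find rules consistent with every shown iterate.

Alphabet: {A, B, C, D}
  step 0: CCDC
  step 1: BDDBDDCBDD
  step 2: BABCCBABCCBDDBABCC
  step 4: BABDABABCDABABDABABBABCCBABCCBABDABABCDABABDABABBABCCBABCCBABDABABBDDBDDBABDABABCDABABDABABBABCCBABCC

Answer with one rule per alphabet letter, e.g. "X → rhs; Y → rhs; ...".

  step 1 ⇒ step 2: BDDBDDCBDD ⇒ BAB·C·C·BAB·C·C·BDD·BAB·C·C
    B ↦ BAB
    C ↦ BDD
    D ↦ C
    A ↦ DA  (constrained at step 2)

A->DA, B->BAB, C->BDD, D->C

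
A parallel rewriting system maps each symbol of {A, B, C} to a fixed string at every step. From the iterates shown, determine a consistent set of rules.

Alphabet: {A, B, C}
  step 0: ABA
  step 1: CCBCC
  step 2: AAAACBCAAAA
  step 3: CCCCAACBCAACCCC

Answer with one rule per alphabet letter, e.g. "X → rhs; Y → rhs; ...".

A->C, B->CBC, C->AA

  step 2 ⇒ step 3: AAAACBCAAAA ⇒ C·C·C·C·AA·CBC·AA·C·C·C·C
    A ↦ C
    B ↦ CBC
    C ↦ AA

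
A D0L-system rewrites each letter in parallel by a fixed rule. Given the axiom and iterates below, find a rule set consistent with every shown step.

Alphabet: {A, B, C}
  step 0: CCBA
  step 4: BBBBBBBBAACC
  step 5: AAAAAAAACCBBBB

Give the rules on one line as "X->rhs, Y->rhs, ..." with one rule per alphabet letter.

A->C, B->A, C->BB

  step 4 ⇒ step 5: BBBBBBBBAACC ⇒ A·A·A·A·A·A·A·A·C·C·BB·BB
    A ↦ C
    B ↦ A
    C ↦ BB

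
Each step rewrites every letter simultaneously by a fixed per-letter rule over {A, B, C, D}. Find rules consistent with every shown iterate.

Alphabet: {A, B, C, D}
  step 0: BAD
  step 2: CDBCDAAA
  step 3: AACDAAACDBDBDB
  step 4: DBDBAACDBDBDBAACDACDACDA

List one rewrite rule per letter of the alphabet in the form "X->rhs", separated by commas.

A->DB, B->DA, C->AA, D->C

  step 3 ⇒ step 4: AACDAAACDBDBDB ⇒ DB·DB·AA·C·DB·DB·DB·AA·C·DA·C·DA·C·DA
    A ↦ DB
    B ↦ DA
    C ↦ AA
    D ↦ C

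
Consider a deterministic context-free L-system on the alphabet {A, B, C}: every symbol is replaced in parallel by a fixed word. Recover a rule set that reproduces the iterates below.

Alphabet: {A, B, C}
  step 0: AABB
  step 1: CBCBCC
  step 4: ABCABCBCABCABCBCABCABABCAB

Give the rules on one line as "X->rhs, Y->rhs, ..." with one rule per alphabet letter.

A->CB, B->C, C->AB

  step 0 ⇒ step 1: AABB ⇒ CB·CB·C·C
    A ↦ CB
    B ↦ C
    C ↦ AB  (constrained at step 1)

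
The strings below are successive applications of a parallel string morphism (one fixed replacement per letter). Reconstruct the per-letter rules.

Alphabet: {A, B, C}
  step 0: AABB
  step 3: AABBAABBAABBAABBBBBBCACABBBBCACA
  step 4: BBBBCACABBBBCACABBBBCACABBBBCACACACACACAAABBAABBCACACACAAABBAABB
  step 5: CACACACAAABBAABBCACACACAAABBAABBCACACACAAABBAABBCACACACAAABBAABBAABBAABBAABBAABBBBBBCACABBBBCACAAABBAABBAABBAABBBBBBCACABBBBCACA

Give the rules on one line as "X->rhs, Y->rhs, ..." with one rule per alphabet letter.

A->BB, B->CA, C->AA

  step 4 ⇒ step 5: BBBBCACABBBBCACABBBBCACABBBBCACACACACACAAABBAABBCACACACAAABBAABB ⇒ CA·CA·CA·CA·AA·BB·AA·BB·CA·CA·CA·CA·AA·BB·AA·BB·CA·CA·CA·CA·AA·BB·AA·BB·CA·CA·CA·CA·AA·BB·AA·BB·AA·BB·AA·BB·AA·BB·AA·BB·BB·BB·CA·CA·BB·BB·CA·CA·AA·BB·AA·BB·AA·BB·AA·BB·BB·BB·CA·CA·BB·BB·CA·CA
    A ↦ BB
    B ↦ CA
    C ↦ AA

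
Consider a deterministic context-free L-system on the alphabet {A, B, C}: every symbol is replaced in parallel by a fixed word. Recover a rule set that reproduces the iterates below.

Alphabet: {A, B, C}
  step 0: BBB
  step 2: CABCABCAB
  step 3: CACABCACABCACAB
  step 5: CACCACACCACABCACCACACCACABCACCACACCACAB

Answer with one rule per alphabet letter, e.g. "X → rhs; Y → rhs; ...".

A->C, B->AB, C->CA

  step 2 ⇒ step 3: CABCABCAB ⇒ CA·C·AB·CA·C·AB·CA·C·AB
    A ↦ C
    B ↦ AB
    C ↦ CA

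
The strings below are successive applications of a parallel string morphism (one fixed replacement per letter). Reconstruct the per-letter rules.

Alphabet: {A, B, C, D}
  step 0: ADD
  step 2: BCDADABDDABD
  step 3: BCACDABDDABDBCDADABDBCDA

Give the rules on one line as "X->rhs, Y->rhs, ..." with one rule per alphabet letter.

A->BD, B->BC, C->AC, D->DA

  step 2 ⇒ step 3: BCDADABDDABD ⇒ BC·AC·DA·BD·DA·BD·BC·DA·DA·BD·BC·DA
    A ↦ BD
    B ↦ BC
    C ↦ AC
    D ↦ DA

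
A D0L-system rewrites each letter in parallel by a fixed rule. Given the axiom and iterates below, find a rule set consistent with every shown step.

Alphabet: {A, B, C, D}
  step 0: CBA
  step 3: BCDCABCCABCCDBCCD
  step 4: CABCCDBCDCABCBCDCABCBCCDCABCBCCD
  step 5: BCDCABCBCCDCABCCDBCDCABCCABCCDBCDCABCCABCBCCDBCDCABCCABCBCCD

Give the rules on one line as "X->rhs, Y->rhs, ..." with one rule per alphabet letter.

  step 4 ⇒ step 5: CABCCDBCDCABCBCDCABCBCCDCABCBCCD ⇒ BC·D·CA·BC·BC·CD·CA·BC·CD·BC·D·CA·BC·CA·BC·CD·BC·D·CA·BC·CA·BC·BC·CD·BC·D·CA·BC·CA·BC·BC·CD
    A ↦ D
    B ↦ CA
    C ↦ BC
    D ↦ CD

A->D, B->CA, C->BC, D->CD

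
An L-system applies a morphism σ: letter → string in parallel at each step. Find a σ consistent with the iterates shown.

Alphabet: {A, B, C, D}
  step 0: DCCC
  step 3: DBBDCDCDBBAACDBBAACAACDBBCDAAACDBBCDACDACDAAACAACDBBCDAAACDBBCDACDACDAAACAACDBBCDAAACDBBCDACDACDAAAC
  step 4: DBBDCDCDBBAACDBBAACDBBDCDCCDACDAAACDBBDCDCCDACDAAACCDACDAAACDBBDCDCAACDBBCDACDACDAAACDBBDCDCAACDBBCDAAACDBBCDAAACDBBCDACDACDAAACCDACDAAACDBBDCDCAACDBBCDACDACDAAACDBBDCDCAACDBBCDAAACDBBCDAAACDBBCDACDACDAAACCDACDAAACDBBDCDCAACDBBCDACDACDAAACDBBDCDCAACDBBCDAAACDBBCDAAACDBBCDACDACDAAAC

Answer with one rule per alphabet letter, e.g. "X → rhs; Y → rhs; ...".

  step 3 ⇒ step 4: DBBDCDCDBBAACDBBAACAACDBBCDAAACDBBCDACDACDAAACAACDBBCDAAACDBBCDACDACDAAACAACDBBCDAAACDBBCDACDACDAAAC ⇒ DBB·DC·DC·DBB·AAC·DBB·AAC·DBB·DC·DC·CDA·CDA·AAC·DBB·DC·DC·CDA·CDA·AAC·CDA·CDA·AAC·DBB·DC·DC·AAC·DBB·CDA·CDA·CDA·AAC·DBB·DC·DC·AAC·DBB·CDA·AAC·DBB·CDA·AAC·DBB·CDA·CDA·CDA·AAC·CDA·CDA·AAC·DBB·DC·DC·AAC·DBB·CDA·CDA·CDA·AAC·DBB·DC·DC·AAC·DBB·CDA·AAC·DBB·CDA·AAC·DBB·CDA·CDA·CDA·AAC·CDA·CDA·AAC·DBB·DC·DC·AAC·DBB·CDA·CDA·CDA·AAC·DBB·DC·DC·AAC·DBB·CDA·AAC·DBB·CDA·AAC·DBB·CDA·CDA·CDA·AAC
    A ↦ CDA
    B ↦ DC
    C ↦ AAC
    D ↦ DBB

A->CDA, B->DC, C->AAC, D->DBB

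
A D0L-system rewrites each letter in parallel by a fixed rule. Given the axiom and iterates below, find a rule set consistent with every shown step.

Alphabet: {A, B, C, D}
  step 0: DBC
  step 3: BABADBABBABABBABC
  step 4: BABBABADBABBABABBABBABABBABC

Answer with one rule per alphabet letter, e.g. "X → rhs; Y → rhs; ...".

  step 3 ⇒ step 4: BABADBABBABABBABC ⇒ BA·B·BA·B·AD·BA·B·BA·BA·B·BA·B·BA·BA·B·BA·BC
    A ↦ B
    B ↦ BA
    C ↦ BC
    D ↦ AD

A->B, B->BA, C->BC, D->AD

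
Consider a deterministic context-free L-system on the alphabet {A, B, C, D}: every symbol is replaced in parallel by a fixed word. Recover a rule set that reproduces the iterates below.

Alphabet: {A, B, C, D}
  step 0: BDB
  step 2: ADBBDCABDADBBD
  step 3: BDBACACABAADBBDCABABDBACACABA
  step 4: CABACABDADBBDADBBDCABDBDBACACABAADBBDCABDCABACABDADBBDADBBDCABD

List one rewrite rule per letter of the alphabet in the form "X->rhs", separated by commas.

A->BD, B->CA, C->ADB, D->BA

  step 3 ⇒ step 4: BDBACACABAADBBDCABABDBACACABA ⇒ CA·BA·CA·BD·ADB·BD·ADB·BD·CA·BD·BD·BA·CA·CA·BA·ADB·BD·CA·BD·CA·BA·CA·BD·ADB·BD·ADB·BD·CA·BD
    A ↦ BD
    B ↦ CA
    C ↦ ADB
    D ↦ BA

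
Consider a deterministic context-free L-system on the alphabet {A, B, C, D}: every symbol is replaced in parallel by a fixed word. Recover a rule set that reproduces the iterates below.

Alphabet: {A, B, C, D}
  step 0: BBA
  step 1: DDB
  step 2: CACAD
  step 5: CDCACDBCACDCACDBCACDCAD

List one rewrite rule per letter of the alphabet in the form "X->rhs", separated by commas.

  step 1 ⇒ step 2: DDB ⇒ CA·CA·D
    B ↦ D
    D ↦ CA
  step 0 ⇒ step 1: BBA ⇒ D·D·B
    A ↦ B
    C ↦ CD  (constrained at step 2)

A->B, B->D, C->CD, D->CA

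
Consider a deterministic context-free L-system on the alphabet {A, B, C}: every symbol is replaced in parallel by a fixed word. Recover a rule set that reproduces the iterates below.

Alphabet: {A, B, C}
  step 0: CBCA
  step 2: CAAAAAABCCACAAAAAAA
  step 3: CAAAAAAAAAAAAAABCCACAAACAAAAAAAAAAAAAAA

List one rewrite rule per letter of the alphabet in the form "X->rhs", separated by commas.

A->AA, B->ABC, C->CA

  step 2 ⇒ step 3: CAAAAAABCCACAAAAAAA ⇒ CA·AA·AA·AA·AA·AA·AA·ABC·CA·CA·AA·CA·AA·AA·AA·AA·AA·AA·AA
    A ↦ AA
    B ↦ ABC
    C ↦ CA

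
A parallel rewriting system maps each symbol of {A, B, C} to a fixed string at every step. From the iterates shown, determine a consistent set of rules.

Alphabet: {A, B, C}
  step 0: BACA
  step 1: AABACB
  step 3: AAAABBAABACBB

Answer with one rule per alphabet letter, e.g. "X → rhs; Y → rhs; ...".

A->B, B->AA, C->AC

  step 0 ⇒ step 1: BACA ⇒ AA·B·AC·B
    A ↦ B
    B ↦ AA
    C ↦ AC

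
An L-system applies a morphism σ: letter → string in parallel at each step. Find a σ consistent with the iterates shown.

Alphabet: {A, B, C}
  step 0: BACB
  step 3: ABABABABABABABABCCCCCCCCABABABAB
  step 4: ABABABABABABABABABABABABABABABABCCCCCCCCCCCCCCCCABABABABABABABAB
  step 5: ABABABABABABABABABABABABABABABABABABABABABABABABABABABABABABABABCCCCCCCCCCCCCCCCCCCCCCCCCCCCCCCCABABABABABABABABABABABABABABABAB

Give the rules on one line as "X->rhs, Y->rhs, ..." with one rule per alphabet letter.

  step 4 ⇒ step 5: ABABABABABABABABABABABABABABABABCCCCCCCCCCCCCCCCABABABABABABABAB ⇒ AB·AB·AB·AB·AB·AB·AB·AB·AB·AB·AB·AB·AB·AB·AB·AB·AB·AB·AB·AB·AB·AB·AB·AB·AB·AB·AB·AB·AB·AB·AB·AB·CC·CC·CC·CC·CC·CC·CC·CC·CC·CC·CC·CC·CC·CC·CC·CC·AB·AB·AB·AB·AB·AB·AB·AB·AB·AB·AB·AB·AB·AB·AB·AB
    A ↦ AB
    B ↦ AB
    C ↦ CC

A->AB, B->AB, C->CC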